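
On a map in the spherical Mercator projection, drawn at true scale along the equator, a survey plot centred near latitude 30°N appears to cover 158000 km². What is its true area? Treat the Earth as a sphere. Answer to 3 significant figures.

The Mercator projection is conformal; its linear scale factor is the same in every direction and equals sec φ = 1/cos φ.
Areal scale = k² = sec²φ = 1/cos²(30°) = 1/0.8660² = 1.333.
True area = apparent / (areal scale) = 158000 / 1.333 ≈ 118000 km².

118000 km²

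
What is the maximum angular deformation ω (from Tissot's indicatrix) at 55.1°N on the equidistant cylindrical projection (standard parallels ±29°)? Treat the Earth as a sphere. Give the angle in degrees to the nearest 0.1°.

In the equirectangular projection with standard parallel φ₀ = 29° (x = Rλ cos φ₀, y = Rφ), meridians are true-scale (h = 1) and the parallel scale is k = cos φ₀ / cos φ.
At 55.1°: h = 1.000, k = 1.529; principal scales a = 1.529, b = 1.000.
sin(ω/2) = (a − b)/(a + b) = 0.5287/2.529 = 0.2091, so ω = 2 arcsin(0.2091) ≈ 24.1°.

24.1°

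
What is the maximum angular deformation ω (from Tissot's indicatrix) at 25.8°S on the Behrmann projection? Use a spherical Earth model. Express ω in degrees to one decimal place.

Behrmann is a cylindrical equal-area projection with standard parallels at ±30°. A cylindrical equal-area projection with standard parallel φ₀ has meridian scale h = cos φ / cos φ₀ and parallel scale k = cos φ₀ / cos φ (so areas are preserved, h·k = 1).
At 25.8°: h = 1.040, k = 0.9619; principal scales a = 1.040, b = 0.9619.
sin(ω/2) = (a − b)/(a + b) = 0.07769/2.002 = 0.03882, so ω = 2 arcsin(0.03882) ≈ 4.4°.

4.4°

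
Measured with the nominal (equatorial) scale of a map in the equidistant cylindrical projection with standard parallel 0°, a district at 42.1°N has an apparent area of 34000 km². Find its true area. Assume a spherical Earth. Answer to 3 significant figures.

25200 km²

Plate carrée maps x = Rλ, y = Rφ. The meridian scale is h = 1 and the parallel scale is k = 1/cos φ = sec φ.
Areal scale = h·k = 1 × sec φ; at 42.1°, h = 1.000, k = 1.348, so h·k = 1.348.
True area = apparent / (areal scale) = 34000 / 1.348 ≈ 25200 km².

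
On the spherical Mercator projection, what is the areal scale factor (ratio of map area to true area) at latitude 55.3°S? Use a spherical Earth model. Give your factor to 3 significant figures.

For Mercator, h = k = sec φ (a conformal cylindrical projection has a single point scale, 1/cos φ).
Areal scale = k² = sec²φ = 1/cos²(55.3°) = 1/0.5693² = 3.086.

3.09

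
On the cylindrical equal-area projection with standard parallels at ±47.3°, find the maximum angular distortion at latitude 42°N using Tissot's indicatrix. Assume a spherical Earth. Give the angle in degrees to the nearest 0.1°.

A cylindrical equal-area projection with standard parallel φ₀ has meridian scale h = cos φ / cos φ₀ and parallel scale k = cos φ₀ / cos φ (so areas are preserved, h·k = 1).
At 42°: h = 1.096, k = 0.9126; principal scales a = 1.096, b = 0.9126.
sin(ω/2) = (a − b)/(a + b) = 0.1833/2.008 = 0.09125, so ω = 2 arcsin(0.09125) ≈ 10.5°.

10.5°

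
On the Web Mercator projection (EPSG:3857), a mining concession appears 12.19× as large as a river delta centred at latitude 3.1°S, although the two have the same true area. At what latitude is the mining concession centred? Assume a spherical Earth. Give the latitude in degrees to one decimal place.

Mercator areal scale is sec²φ, so apparent-area ratio = sec²φ₁ / sec²φ₂ = cos²φ₂ / cos²φ₁.
cos²φ₂ / cos²φ₁ = 12.19  ⇒  cos φ₁ = cos 3.1° / √12.19 = 0.9985/3.491 = 0.2860.
φ₁ = arccos(0.2860) ≈ 73.4°.

73.4°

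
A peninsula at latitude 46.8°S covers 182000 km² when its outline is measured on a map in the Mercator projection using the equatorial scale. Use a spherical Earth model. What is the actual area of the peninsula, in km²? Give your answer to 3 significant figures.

85300 km²

For Mercator, h = k = sec φ (a conformal cylindrical projection has a single point scale, 1/cos φ).
Areal scale = k² = sec²φ = 1/cos²(46.8°) = 1/0.6845² = 2.134.
True area = apparent / (areal scale) = 182000 / 2.134 ≈ 85300 km².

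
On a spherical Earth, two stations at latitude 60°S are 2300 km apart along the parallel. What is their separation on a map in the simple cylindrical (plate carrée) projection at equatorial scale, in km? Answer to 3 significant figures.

4600 km

Plate carrée maps x = Rλ, y = Rφ. The meridian scale is h = 1 and the parallel scale is k = 1/cos φ = sec φ.
Along the parallel, k = sec 60° = 1/0.5000 = 2.000.
Map distance = 2300 × 2.000 ≈ 4600 km.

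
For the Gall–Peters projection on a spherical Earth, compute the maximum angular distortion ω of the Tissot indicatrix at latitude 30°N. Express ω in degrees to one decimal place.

The Gall–Peters projection is cylindrical equal-area with φ₀ = 45°. A cylindrical equal-area projection with standard parallel φ₀ has meridian scale h = cos φ / cos φ₀ and parallel scale k = cos φ₀ / cos φ (so areas are preserved, h·k = 1).
At 30°: h = 1.225, k = 0.8165; principal scales a = 1.225, b = 0.8165.
sin(ω/2) = (a − b)/(a + b) = 0.4082/2.041 = 0.2000, so ω = 2 arcsin(0.2000) ≈ 23.1°.

23.1°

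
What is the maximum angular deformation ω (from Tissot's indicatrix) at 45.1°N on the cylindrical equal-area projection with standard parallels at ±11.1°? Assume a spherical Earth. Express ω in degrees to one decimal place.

37.1°

A cylindrical equal-area projection with standard parallel φ₀ has meridian scale h = cos φ / cos φ₀ and parallel scale k = cos φ₀ / cos φ (so areas are preserved, h·k = 1).
At 45.1°: h = 0.7193, k = 1.390; principal scales a = 1.390, b = 0.7193.
sin(ω/2) = (a − b)/(a + b) = 0.6709/2.110 = 0.3180, so ω = 2 arcsin(0.3180) ≈ 37.1°.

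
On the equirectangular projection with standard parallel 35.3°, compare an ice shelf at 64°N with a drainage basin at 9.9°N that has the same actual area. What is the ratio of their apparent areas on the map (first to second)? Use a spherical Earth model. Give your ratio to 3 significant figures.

2.25

With standard parallel φ₀ = 35.3°, the equirectangular projection gives x = Rλ cos φ₀, y = Rφ, so h = 1 and k = cos 35.3° / cos φ.
Areal scale at 64°: h·k = 1.000 × 1.862 = 1.862.
Areal scale at 9.9°: h·k = 1.000 × 0.8285 = 0.8285.
Ratio = 1.862/0.8285 ≈ 2.25.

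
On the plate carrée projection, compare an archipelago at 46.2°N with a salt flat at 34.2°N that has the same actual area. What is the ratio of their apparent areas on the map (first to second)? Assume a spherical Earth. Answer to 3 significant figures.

For the equirectangular projection with φ₀ = 0 (plate carrée), h = 1 along meridians and k = sec φ along parallels.
Areal scale at 46.2°: h·k = 1.000 × 1.445 = 1.445.
Areal scale at 34.2°: h·k = 1.000 × 1.209 = 1.209.
Ratio = 1.445/1.209 ≈ 1.19.

1.19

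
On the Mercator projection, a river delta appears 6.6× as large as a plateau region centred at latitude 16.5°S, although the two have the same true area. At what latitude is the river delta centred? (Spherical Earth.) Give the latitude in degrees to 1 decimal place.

For equal true areas on Mercator, apparent areas scale as sec²φ, so the ratio is cos²φ₂ / cos²φ₁.
cos²φ₂ / cos²φ₁ = 6.6  ⇒  cos φ₁ = cos 16.5° / √6.6 = 0.9588/2.569 = 0.3732.
φ₁ = arccos(0.3732) ≈ 68.1°.

68.1°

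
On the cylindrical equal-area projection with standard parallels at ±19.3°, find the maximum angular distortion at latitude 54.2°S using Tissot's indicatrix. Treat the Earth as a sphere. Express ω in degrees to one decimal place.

Cylindrical equal-area (φ₀ = 19.3°): h = cos φ / cos 19.3° along meridians, k = cos 19.3° / cos φ along parallels; h·k = 1.
At 54.2°: h = 0.6198, k = 1.613; principal scales a = 1.613, b = 0.6198.
sin(ω/2) = (a − b)/(a + b) = 0.9937/2.233 = 0.4449, so ω = 2 arcsin(0.4449) ≈ 52.8°.

52.8°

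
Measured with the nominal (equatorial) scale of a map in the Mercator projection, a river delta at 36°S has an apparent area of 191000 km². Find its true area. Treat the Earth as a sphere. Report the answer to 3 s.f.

The Mercator projection is conformal; its linear scale factor is the same in every direction and equals sec φ = 1/cos φ.
Areal scale = k² = sec²φ = 1/cos²(36°) = 1/0.8090² = 1.528.
True area = apparent / (areal scale) = 191000 / 1.528 ≈ 125000 km².

125000 km²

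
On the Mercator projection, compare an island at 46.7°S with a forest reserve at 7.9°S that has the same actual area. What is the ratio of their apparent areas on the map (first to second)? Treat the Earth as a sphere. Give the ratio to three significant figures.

Mercator is conformal with k = sec φ, so areal scale = k² = sec²φ.
At 46.7°: sec²(46.7°) = 1/0.6858² = 2.126.
At 7.9°: sec²(7.9°) = 1/0.9905² = 1.019.
Ratio = 2.126/1.019 = cos²(7.9°)/cos²(46.7°) ≈ 2.09.

2.09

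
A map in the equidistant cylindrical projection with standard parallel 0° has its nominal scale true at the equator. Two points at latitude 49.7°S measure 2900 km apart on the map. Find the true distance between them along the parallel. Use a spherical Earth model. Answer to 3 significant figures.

For the equirectangular projection with φ₀ = 0 (plate carrée), h = 1 along meridians and k = sec φ along parallels.
Along the parallel at 49.7°, map distances are exaggerated by k = sec 49.7° = 1.546.
True distance = 2900 / 1.546 = 2900 × cos 49.7° ≈ 1880 km.

1880 km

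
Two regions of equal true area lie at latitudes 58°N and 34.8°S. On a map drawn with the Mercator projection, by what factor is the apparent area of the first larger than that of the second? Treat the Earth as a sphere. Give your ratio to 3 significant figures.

Mercator areal scale is sec²φ.
At 58°: sec²(58°) = 1/0.5299² = 3.561.
At 34.8°: sec²(34.8°) = 1/0.8211² = 1.483.
Ratio = 3.561/1.483 = cos²(34.8°)/cos²(58°) ≈ 2.40.

2.40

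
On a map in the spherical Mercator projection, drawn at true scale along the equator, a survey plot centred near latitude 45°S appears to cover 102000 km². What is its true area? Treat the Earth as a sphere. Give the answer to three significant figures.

Mercator is conformal, so the point scale is isotropic: h = k = sec φ = 1/cos φ.
Areal scale = k² = sec²φ = 1/cos²(45°) = 1/0.7071² = 2.000.
True area = apparent / (areal scale) = 102000 / 2.000 ≈ 51000 km².

51000 km²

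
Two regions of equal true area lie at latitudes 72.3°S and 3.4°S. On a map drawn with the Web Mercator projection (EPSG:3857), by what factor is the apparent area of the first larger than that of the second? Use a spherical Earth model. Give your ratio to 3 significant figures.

Mercator is conformal with k = sec φ, so areal scale = k² = sec²φ.
At 72.3°: sec²(72.3°) = 1/0.3040² = 10.82.
At 3.4°: sec²(3.4°) = 1/0.9982² = 1.004.
Ratio = 10.82/1.004 = cos²(3.4°)/cos²(72.3°) ≈ 10.8.

10.8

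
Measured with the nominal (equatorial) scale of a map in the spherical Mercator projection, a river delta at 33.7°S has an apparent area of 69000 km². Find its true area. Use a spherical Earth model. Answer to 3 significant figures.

47800 km²

The Mercator projection is conformal; its linear scale factor is the same in every direction and equals sec φ = 1/cos φ.
Areal scale = k² = sec²φ = 1/cos²(33.7°) = 1/0.8320² = 1.445.
True area = apparent / (areal scale) = 69000 / 1.445 ≈ 47800 km².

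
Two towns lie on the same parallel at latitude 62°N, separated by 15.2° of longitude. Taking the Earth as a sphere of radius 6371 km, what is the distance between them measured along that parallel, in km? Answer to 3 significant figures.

Arc length along a parallel = R cos φ · Δλ (with Δλ in radians).
= 6371 × cos 62° × (15.2° × π/180) = 6371 × 0.4695 × 0.2653 ≈ 793 km.

793 km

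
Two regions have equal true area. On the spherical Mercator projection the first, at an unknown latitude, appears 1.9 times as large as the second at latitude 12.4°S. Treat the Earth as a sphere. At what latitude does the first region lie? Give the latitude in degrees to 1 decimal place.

Mercator areal scale is sec²φ, so apparent-area ratio = sec²φ₁ / sec²φ₂ = cos²φ₂ / cos²φ₁.
cos²φ₂ / cos²φ₁ = 1.9  ⇒  cos φ₁ = cos 12.4° / √1.9 = 0.9767/1.378 = 0.7086.
φ₁ = arccos(0.7086) ≈ 44.9°.

44.9°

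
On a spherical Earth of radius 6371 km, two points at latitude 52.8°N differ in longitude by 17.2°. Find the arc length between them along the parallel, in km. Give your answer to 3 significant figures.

Arc length along a parallel = R cos φ · Δλ (with Δλ in radians).
= 6371 × cos 52.8° × (17.2° × π/180) = 6371 × 0.6046 × 0.3002 ≈ 1160 km.

1160 km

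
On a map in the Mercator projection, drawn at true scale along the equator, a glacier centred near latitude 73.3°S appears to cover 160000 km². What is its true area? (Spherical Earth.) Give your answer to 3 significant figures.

For Mercator, h = k = sec φ (a conformal cylindrical projection has a single point scale, 1/cos φ).
Areal scale = k² = sec²φ = 1/cos²(73.3°) = 1/0.2874² = 12.11.
True area = apparent / (areal scale) = 160000 / 12.11 ≈ 13200 km².

13200 km²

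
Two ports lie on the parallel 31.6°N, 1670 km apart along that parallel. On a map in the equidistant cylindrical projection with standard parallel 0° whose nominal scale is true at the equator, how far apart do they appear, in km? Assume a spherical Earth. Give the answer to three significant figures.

1960 km

Plate carrée maps x = Rλ, y = Rφ. The meridian scale is h = 1 and the parallel scale is k = 1/cos φ = sec φ.
Along the parallel, k = sec 31.6° = 1/0.8517 = 1.174.
Map distance = 1670 × 1.174 ≈ 1960 km.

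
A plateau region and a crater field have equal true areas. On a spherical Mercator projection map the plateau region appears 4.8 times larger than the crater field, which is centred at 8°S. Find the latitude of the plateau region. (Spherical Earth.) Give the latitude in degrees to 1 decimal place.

63.1°

For equal true areas on Mercator, apparent areas scale as sec²φ, so the ratio is cos²φ₂ / cos²φ₁.
cos²φ₂ / cos²φ₁ = 4.8  ⇒  cos φ₁ = cos 8° / √4.8 = 0.9903/2.191 = 0.4520.
φ₁ = arccos(0.4520) ≈ 63.1°.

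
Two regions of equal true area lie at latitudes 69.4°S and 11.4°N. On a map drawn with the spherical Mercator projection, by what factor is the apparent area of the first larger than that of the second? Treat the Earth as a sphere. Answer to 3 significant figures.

Mercator areal scale is sec²φ.
At 69.4°: sec²(69.4°) = 1/0.3518² = 8.078.
At 11.4°: sec²(11.4°) = 1/0.9803² = 1.041.
Ratio = 8.078/1.041 = cos²(11.4°)/cos²(69.4°) ≈ 7.76.

7.76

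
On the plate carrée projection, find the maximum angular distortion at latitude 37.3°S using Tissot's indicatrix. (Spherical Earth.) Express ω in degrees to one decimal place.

Plate carrée maps x = Rλ, y = Rφ. The meridian scale is h = 1 and the parallel scale is k = 1/cos φ = sec φ.
At 37.3°: h = 1.000, k = 1.257; principal scales a = 1.257, b = 1.000.
sin(ω/2) = (a − b)/(a + b) = 0.2571/2.257 = 0.1139, so ω = 2 arcsin(0.1139) ≈ 13.1°.

13.1°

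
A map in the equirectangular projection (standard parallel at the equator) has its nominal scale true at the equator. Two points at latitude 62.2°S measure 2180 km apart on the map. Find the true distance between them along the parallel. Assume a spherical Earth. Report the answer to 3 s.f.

For the equirectangular projection with φ₀ = 0 (plate carrée), h = 1 along meridians and k = sec φ along parallels.
Along the parallel at 62.2°, map distances are exaggerated by k = sec 62.2° = 2.144.
True distance = 2180 / 2.144 = 2180 × cos 62.2° ≈ 1020 km.

1020 km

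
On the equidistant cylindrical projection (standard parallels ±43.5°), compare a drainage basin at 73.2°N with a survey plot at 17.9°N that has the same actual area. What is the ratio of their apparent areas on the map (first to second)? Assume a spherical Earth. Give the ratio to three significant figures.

3.29

In the equirectangular projection with standard parallel φ₀ = 43.5° (x = Rλ cos φ₀, y = Rφ), meridians are true-scale (h = 1) and the parallel scale is k = cos φ₀ / cos φ.
Areal scale at 73.2°: h·k = 1.000 × 2.510 = 2.510.
Areal scale at 17.9°: h·k = 1.000 × 0.7623 = 0.7623.
Ratio = 2.510/0.7623 ≈ 3.29.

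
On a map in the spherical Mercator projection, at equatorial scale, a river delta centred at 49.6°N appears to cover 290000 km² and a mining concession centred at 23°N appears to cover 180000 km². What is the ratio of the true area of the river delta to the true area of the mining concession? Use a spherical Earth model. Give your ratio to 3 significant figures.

Since Mercator area scale is 1/cos²φ, the true area equals the apparent area multiplied by cos²φ.
True area of river delta: 290000 × cos²(49.6°) = 290000 × 0.4201 = 121800 km².
True area of mining concession: 180000 × cos²(23°) = 180000 × 0.8473 = 152500 km².
Ratio = 121800 / 152500 ≈ 0.799.

0.799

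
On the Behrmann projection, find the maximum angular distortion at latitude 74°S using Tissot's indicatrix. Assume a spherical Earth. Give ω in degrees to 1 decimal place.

Behrmann is a cylindrical equal-area projection with standard parallels at ±30°. For cylindrical equal-area with standard parallel φ₀, h = cos φ / cos φ₀ and k = cos φ₀ / cos φ, so h·k = 1.
At 74°: h = 0.3183, k = 3.142; principal scales a = 3.142, b = 0.3183.
sin(ω/2) = (a − b)/(a + b) = 2.824/3.460 = 0.8160, so ω = 2 arcsin(0.8160) ≈ 109.4°.

109.4°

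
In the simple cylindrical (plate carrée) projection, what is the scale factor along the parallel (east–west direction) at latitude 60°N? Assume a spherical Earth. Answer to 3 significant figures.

Plate carrée maps x = Rλ, y = Rφ. The meridian scale is h = 1 and the parallel scale is k = 1/cos φ = sec φ.
k = 1/cos 60° = 1/0.5000 = 2.000.

2.00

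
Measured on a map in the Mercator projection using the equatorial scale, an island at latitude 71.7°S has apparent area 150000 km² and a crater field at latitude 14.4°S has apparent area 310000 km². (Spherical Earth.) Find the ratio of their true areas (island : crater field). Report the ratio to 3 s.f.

0.0509

Since Mercator area scale is 1/cos²φ, the true area equals the apparent area multiplied by cos²φ.
True area of island: 150000 × cos²(71.7°) = 150000 × 0.09859 = 14790 km².
True area of crater field: 310000 × cos²(14.4°) = 310000 × 0.9382 = 290800 km².
Ratio = 14790 / 290800 ≈ 0.0509.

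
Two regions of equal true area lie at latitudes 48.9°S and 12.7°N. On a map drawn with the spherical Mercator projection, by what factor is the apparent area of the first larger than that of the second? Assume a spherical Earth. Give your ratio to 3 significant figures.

2.20

On Mercator, area is exaggerated by sec²φ = 1/cos²φ.
At 48.9°: sec²(48.9°) = 1/0.6574² = 2.314.
At 12.7°: sec²(12.7°) = 1/0.9755² = 1.051.
Ratio = 2.314/1.051 = cos²(12.7°)/cos²(48.9°) ≈ 2.20.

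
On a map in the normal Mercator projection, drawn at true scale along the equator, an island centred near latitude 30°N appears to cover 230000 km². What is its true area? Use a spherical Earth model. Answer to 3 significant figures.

For Mercator, h = k = sec φ (a conformal cylindrical projection has a single point scale, 1/cos φ).
Areal scale = k² = sec²φ = 1/cos²(30°) = 1/0.8660² = 1.333.
True area = apparent / (areal scale) = 230000 / 1.333 ≈ 172000 km².

172000 km²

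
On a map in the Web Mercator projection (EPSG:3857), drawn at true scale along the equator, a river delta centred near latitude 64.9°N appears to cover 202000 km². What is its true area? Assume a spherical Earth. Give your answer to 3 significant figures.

36300 km²

The Mercator projection is conformal; its linear scale factor is the same in every direction and equals sec φ = 1/cos φ.
Areal scale = k² = sec²φ = 1/cos²(64.9°) = 1/0.4242² = 5.557.
True area = apparent / (areal scale) = 202000 / 5.557 ≈ 36300 km².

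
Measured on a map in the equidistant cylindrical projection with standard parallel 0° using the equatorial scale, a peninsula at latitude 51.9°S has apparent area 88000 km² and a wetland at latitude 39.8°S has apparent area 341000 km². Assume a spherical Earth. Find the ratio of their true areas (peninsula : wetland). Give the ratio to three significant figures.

Plate carrée has h = 1 and k = sec φ, giving areal scale sec φ; true area = (apparent area) · cos φ.
True area of peninsula: 88000 × cos(51.9°) = 88000 × 0.6170 = 54300 km².
True area of wetland: 341000 × cos(39.8°) = 341000 × 0.7683 = 262000 km².
Ratio = 54300 / 262000 ≈ 0.207.

0.207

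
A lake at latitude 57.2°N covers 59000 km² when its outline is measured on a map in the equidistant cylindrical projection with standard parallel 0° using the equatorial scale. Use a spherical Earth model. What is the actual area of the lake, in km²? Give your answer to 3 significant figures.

In the plate carrée (x = Rλ, y = Rφ), meridians are true-scale (h = 1) and parallels are stretched by k = sec φ.
Areal scale = h·k = 1 × sec φ; at 57.2°, h = 1.000, k = 1.846, so h·k = 1.846.
True area = apparent / (areal scale) = 59000 / 1.846 ≈ 32000 km².

32000 km²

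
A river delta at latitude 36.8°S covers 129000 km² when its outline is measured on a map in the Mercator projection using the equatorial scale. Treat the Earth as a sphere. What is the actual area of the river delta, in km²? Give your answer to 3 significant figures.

The Mercator projection is conformal; its linear scale factor is the same in every direction and equals sec φ = 1/cos φ.
Areal scale = k² = sec²φ = 1/cos²(36.8°) = 1/0.8007² = 1.560.
True area = apparent / (areal scale) = 129000 / 1.560 ≈ 82700 km².

82700 km²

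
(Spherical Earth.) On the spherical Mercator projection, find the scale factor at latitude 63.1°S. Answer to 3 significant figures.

The Mercator projection is conformal; its linear scale factor is the same in every direction and equals sec φ = 1/cos φ.
k = 1/cos 63.1° = 1/0.4524 = 2.210.

2.21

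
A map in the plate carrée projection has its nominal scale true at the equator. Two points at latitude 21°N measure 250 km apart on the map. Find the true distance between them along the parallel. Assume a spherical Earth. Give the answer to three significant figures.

Plate carrée maps x = Rλ, y = Rφ. The meridian scale is h = 1 and the parallel scale is k = 1/cos φ = sec φ.
Along the parallel at 21°, map distances are exaggerated by k = sec 21° = 1.071.
True distance = 250 / 1.071 = 250 × cos 21° ≈ 233 km.

233 km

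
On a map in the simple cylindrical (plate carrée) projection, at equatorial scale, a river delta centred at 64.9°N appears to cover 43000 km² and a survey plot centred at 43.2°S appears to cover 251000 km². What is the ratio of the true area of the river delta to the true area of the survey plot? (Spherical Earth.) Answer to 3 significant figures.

On the plate carrée, areal scale = h·k = 1 × sec φ, so true area = apparent × cos φ.
True area of river delta: 43000 × cos(64.9°) = 43000 × 0.4242 = 18240 km².
True area of survey plot: 251000 × cos(43.2°) = 251000 × 0.7290 = 183000 km².
Ratio = 18240 / 183000 ≈ 0.0997.

0.0997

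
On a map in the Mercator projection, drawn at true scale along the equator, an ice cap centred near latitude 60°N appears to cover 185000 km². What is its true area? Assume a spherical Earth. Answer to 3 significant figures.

46300 km²

For Mercator, h = k = sec φ (a conformal cylindrical projection has a single point scale, 1/cos φ).
Areal scale = k² = sec²φ = 1/cos²(60°) = 1/0.5000² = 4.000.
True area = apparent / (areal scale) = 185000 / 4.000 ≈ 46300 km².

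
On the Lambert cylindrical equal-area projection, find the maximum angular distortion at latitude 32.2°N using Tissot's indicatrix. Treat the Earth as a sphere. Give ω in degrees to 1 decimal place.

19.0°

The Lambert cylindrical equal-area projection is the cylindrical equal-area projection with its standard parallel at the equator (φ₀ = 0). A cylindrical equal-area projection with standard parallel φ₀ has meridian scale h = cos φ / cos φ₀ and parallel scale k = cos φ₀ / cos φ (so areas are preserved, h·k = 1).
At 32.2°: h = 0.8462, k = 1.182; principal scales a = 1.182, b = 0.8462.
sin(ω/2) = (a − b)/(a + b) = 0.3356/2.028 = 0.1655, so ω = 2 arcsin(0.1655) ≈ 19.0°.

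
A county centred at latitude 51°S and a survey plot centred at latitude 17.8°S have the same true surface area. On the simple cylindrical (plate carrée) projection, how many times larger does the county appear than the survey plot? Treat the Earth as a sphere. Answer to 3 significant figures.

1.51

Plate carrée maps x = Rλ, y = Rφ. The meridian scale is h = 1 and the parallel scale is k = 1/cos φ = sec φ.
Areal scale at 51°: h·k = 1.000 × 1.589 = 1.589.
Areal scale at 17.8°: h·k = 1.000 × 1.050 = 1.050.
Ratio = 1.589/1.050 ≈ 1.51.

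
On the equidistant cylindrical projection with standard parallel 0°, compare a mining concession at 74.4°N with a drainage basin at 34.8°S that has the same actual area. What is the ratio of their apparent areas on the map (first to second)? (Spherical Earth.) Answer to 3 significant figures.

3.05

In the plate carrée (x = Rλ, y = Rφ), meridians are true-scale (h = 1) and parallels are stretched by k = sec φ.
Areal scale at 74.4°: h·k = 1.000 × 3.719 = 3.719.
Areal scale at 34.8°: h·k = 1.000 × 1.218 = 1.218.
Ratio = 3.719/1.218 ≈ 3.05.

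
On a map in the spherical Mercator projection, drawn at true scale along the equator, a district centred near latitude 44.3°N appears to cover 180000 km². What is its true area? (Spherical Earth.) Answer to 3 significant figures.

92200 km²

The Mercator projection is conformal; its linear scale factor is the same in every direction and equals sec φ = 1/cos φ.
Areal scale = k² = sec²φ = 1/cos²(44.3°) = 1/0.7157² = 1.952.
True area = apparent / (areal scale) = 180000 / 1.952 ≈ 92200 km².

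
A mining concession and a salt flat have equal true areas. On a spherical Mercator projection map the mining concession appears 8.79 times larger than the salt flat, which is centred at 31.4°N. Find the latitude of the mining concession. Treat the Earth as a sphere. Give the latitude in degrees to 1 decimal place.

For equal true areas on Mercator, apparent areas scale as sec²φ, so the ratio is cos²φ₂ / cos²φ₁.
cos²φ₂ / cos²φ₁ = 8.79  ⇒  cos φ₁ = cos 31.4° / √8.79 = 0.8536/2.965 = 0.2879.
φ₁ = arccos(0.2879) ≈ 73.3°.

73.3°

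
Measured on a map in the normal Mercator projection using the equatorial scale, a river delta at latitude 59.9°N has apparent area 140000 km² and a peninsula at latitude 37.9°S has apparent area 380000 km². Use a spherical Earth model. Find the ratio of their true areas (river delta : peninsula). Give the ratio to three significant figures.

0.149

Since Mercator area scale is 1/cos²φ, the true area equals the apparent area multiplied by cos²φ.
True area of river delta: 140000 × cos²(59.9°) = 140000 × 0.2515 = 35210 km².
True area of peninsula: 380000 × cos²(37.9°) = 380000 × 0.6227 = 236600 km².
Ratio = 35210 / 236600 ≈ 0.149.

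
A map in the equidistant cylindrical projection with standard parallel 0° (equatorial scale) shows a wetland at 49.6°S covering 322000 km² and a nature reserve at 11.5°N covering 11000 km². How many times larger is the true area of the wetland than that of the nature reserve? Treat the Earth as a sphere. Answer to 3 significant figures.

Plate carrée has h = 1 and k = sec φ, giving areal scale sec φ; true area = (apparent area) · cos φ.
True area of wetland: 322000 × cos(49.6°) = 322000 × 0.6481 = 208700 km².
True area of nature reserve: 11000 × cos(11.5°) = 11000 × 0.9799 = 10780 km².
Ratio = 208700 / 10780 ≈ 19.4.

19.4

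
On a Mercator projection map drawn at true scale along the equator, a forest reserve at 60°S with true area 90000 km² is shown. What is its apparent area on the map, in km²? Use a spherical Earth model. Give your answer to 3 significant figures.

Mercator is conformal, so the point scale is isotropic: h = k = sec φ = 1/cos φ.
Areal scale = k² = sec²φ = 1/cos²(60°) = 1/0.5000² = 4.000.
Apparent area = 90000 × 4.000 ≈ 360000 km².

360000 km²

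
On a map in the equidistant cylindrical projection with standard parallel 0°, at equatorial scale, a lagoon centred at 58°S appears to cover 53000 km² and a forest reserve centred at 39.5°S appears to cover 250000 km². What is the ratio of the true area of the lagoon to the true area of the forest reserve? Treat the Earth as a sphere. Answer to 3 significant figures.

0.146

Plate carrée has h = 1 and k = sec φ, giving areal scale sec φ; true area = (apparent area) · cos φ.
True area of lagoon: 53000 × cos(58°) = 53000 × 0.5299 = 28090 km².
True area of forest reserve: 250000 × cos(39.5°) = 250000 × 0.7716 = 192900 km².
Ratio = 28090 / 192900 ≈ 0.146.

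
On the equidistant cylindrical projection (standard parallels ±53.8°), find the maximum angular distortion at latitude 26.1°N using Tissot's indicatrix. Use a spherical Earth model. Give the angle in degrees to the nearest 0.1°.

With standard parallel φ₀ = 53.8°, the equirectangular projection gives x = Rλ cos φ₀, y = Rφ, so h = 1 and k = cos 53.8° / cos φ.
At 26.1°: h = 1.000, k = 0.6577; principal scales a = 1.000, b = 0.6577.
sin(ω/2) = (a − b)/(a + b) = 0.3423/1.658 = 0.2065, so ω = 2 arcsin(0.2065) ≈ 23.8°.

23.8°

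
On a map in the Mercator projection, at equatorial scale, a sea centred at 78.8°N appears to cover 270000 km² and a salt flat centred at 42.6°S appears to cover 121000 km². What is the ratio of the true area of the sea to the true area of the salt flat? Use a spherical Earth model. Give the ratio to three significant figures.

0.155

Since Mercator area scale is 1/cos²φ, the true area equals the apparent area multiplied by cos²φ.
True area of sea: 270000 × cos²(78.8°) = 270000 × 0.03773 = 10190 km².
True area of salt flat: 121000 × cos²(42.6°) = 121000 × 0.5418 = 65560 km².
Ratio = 10190 / 65560 ≈ 0.155.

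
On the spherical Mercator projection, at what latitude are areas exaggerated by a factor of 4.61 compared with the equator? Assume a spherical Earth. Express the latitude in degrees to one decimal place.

Mercator areal scale is sec²φ.
sec²φ = 4.61  ⇒  cos²φ = 0.2169  ⇒  cos φ = 0.4657.
φ = arccos(0.4657) ≈ 62.2°.

62.2°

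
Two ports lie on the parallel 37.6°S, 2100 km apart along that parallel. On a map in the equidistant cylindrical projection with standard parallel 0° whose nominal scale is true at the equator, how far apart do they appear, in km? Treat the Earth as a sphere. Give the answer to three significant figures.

2650 km

For the equirectangular projection with φ₀ = 0 (plate carrée), h = 1 along meridians and k = sec φ along parallels.
Along the parallel, k = sec 37.6° = 1/0.7923 = 1.262.
Map distance = 2100 × 1.262 ≈ 2650 km.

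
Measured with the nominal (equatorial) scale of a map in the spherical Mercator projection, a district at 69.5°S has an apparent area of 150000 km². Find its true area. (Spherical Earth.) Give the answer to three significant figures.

For Mercator, h = k = sec φ (a conformal cylindrical projection has a single point scale, 1/cos φ).
Areal scale = k² = sec²φ = 1/cos²(69.5°) = 1/0.3502² = 8.154.
True area = apparent / (areal scale) = 150000 / 8.154 ≈ 18400 km².

18400 km²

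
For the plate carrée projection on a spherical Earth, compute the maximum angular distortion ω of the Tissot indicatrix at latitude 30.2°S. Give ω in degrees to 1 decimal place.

8.4°

Plate carrée maps x = Rλ, y = Rφ. The meridian scale is h = 1 and the parallel scale is k = 1/cos φ = sec φ.
At 30.2°: h = 1.000, k = 1.157; principal scales a = 1.157, b = 1.000.
sin(ω/2) = (a − b)/(a + b) = 0.1570/2.157 = 0.07280, so ω = 2 arcsin(0.07280) ≈ 8.4°.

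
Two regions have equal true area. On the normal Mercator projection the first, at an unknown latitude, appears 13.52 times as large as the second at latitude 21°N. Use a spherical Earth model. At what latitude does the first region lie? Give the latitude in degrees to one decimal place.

On Mercator, (apparent₁)/(apparent₂) = sec²φ₁ / sec²φ₂ when true areas are equal.
cos²φ₂ / cos²φ₁ = 13.52  ⇒  cos φ₁ = cos 21° / √13.52 = 0.9336/3.677 = 0.2539.
φ₁ = arccos(0.2539) ≈ 75.3°.

75.3°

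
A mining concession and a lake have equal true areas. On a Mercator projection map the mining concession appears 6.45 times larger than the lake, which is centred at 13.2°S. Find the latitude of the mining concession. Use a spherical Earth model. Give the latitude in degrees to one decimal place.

For equal true areas on Mercator, apparent areas scale as sec²φ, so the ratio is cos²φ₂ / cos²φ₁.
cos²φ₂ / cos²φ₁ = 6.45  ⇒  cos φ₁ = cos 13.2° / √6.45 = 0.9736/2.540 = 0.3833.
φ₁ = arccos(0.3833) ≈ 67.5°.

67.5°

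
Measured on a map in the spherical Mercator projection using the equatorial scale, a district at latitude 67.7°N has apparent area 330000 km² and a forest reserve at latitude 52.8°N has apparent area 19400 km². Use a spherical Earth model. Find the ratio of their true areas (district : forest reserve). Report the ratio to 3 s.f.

6.70

Since Mercator area scale is 1/cos²φ, the true area equals the apparent area multiplied by cos²φ.
True area of district: 330000 × cos²(67.7°) = 330000 × 0.1440 = 47520 km².
True area of forest reserve: 19400 × cos²(52.8°) = 19400 × 0.3655 = 7091 km².
Ratio = 47520 / 7091 ≈ 6.70.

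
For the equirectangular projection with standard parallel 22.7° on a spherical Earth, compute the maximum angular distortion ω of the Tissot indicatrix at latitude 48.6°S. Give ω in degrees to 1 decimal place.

19.0°

In the equirectangular projection with standard parallel φ₀ = 22.7° (x = Rλ cos φ₀, y = Rφ), meridians are true-scale (h = 1) and the parallel scale is k = cos φ₀ / cos φ.
At 48.6°: h = 1.000, k = 1.395; principal scales a = 1.395, b = 1.000.
sin(ω/2) = (a − b)/(a + b) = 0.3950/2.395 = 0.1649, so ω = 2 arcsin(0.1649) ≈ 19.0°.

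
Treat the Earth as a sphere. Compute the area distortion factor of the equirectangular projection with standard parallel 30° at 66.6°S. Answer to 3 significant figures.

In the equirectangular projection with standard parallel φ₀ = 30° (x = Rλ cos φ₀, y = Rφ), meridians are true-scale (h = 1) and the parallel scale is k = cos φ₀ / cos φ.
Areal scale = h·k = 1 × cos φ₀ / cos φ; at 66.6°, h = 1.000, k = 2.181, so h·k = 2.181.

2.18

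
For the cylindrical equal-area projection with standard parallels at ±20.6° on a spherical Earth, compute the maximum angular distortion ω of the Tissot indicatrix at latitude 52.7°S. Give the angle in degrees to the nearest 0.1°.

Cylindrical equal-area (φ₀ = 20.6°): h = cos φ / cos 20.6° along meridians, k = cos 20.6° / cos φ along parallels; h·k = 1.
At 52.7°: h = 0.6474, k = 1.545; principal scales a = 1.545, b = 0.6474.
sin(ω/2) = (a − b)/(a + b) = 0.8973/2.192 = 0.4093, so ω = 2 arcsin(0.4093) ≈ 48.3°.

48.3°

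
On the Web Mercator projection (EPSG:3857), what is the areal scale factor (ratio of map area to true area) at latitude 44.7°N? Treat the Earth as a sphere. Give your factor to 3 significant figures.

The Mercator projection is conformal; its linear scale factor is the same in every direction and equals sec φ = 1/cos φ.
Areal scale = k² = sec²φ = 1/cos²(44.7°) = 1/0.7108² = 1.979.

1.98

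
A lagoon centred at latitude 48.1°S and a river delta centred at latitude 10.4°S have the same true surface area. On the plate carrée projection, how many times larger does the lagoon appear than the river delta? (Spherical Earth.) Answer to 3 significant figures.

1.47

For the equirectangular projection with φ₀ = 0 (plate carrée), h = 1 along meridians and k = sec φ along parallels.
Areal scale at 48.1°: h·k = 1.000 × 1.497 = 1.497.
Areal scale at 10.4°: h·k = 1.000 × 1.017 = 1.017.
Ratio = 1.497/1.017 ≈ 1.47.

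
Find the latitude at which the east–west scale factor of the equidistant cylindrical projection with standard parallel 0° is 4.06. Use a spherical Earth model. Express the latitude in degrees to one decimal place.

Plate carrée: h = 1, k = sec φ along parallels.
sec φ = 4.06  ⇒  cos φ = 0.2463  ⇒  φ ≈ 75.7°.

75.7°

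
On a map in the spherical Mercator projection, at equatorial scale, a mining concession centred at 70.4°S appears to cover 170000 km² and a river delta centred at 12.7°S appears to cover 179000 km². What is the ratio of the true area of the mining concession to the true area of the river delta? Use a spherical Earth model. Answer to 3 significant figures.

0.112

Since Mercator area scale is 1/cos²φ, the true area equals the apparent area multiplied by cos²φ.
True area of mining concession: 170000 × cos²(70.4°) = 170000 × 0.1125 = 19130 km².
True area of river delta: 179000 × cos²(12.7°) = 179000 × 0.9517 = 170300 km².
Ratio = 19130 / 170300 ≈ 0.112.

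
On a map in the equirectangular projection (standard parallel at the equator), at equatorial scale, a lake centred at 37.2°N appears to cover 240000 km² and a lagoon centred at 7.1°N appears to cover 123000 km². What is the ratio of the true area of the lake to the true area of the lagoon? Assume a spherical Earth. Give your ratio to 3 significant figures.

On the plate carrée, areal scale = h·k = 1 × sec φ, so true area = apparent × cos φ.
True area of lake: 240000 × cos(37.2°) = 240000 × 0.7965 = 191200 km².
True area of lagoon: 123000 × cos(7.1°) = 123000 × 0.9923 = 122100 km².
Ratio = 191200 / 122100 ≈ 1.57.

1.57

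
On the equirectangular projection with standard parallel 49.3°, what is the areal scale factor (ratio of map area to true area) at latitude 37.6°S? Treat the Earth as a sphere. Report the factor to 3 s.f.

The equidistant cylindrical projection with φ₀ = 49.3° has h = 1 (meridians true) and k = cos φ₀ / cos φ along parallels.
Areal scale = h·k = 1 × cos φ₀ / cos φ; at 37.6°, h = 1.000, k = 0.8231, so h·k = 0.8231.

0.823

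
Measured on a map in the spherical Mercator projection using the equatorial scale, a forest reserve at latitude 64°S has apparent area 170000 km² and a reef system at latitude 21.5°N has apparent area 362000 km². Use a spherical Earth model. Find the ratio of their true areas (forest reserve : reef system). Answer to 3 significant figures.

0.104

On Mercator the areal scale is sec²φ, so true area = apparent × cos²φ.
True area of forest reserve: 170000 × cos²(64°) = 170000 × 0.1922 = 32670 km².
True area of reef system: 362000 × cos²(21.5°) = 362000 × 0.8657 = 313400 km².
Ratio = 32670 / 313400 ≈ 0.104.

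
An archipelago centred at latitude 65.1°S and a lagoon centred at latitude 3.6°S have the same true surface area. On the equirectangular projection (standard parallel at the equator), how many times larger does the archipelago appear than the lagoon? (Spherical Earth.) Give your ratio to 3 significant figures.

2.37

For the equirectangular projection with φ₀ = 0 (plate carrée), h = 1 along meridians and k = sec φ along parallels.
Areal scale at 65.1°: h·k = 1.000 × 2.375 = 2.375.
Areal scale at 3.6°: h·k = 1.000 × 1.002 = 1.002.
Ratio = 2.375/1.002 ≈ 2.37.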